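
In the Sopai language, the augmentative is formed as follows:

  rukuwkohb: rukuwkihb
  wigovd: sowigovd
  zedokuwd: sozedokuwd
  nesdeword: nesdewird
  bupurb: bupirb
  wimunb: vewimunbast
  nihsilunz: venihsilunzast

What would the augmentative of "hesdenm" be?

vehesdenmast

wigovd and nesdeword both end in -d yet inflect differently (sowigovd, nesdewird), so the final letter is not what conditions the rule; the second-to-last letter is.
"hesdenm" has second-to-last letter 'n'. The stems whose second-to-last letter is 'n' (nihsilunz → venihsilunzast, wimunb → vewimunbast) add ve- … -ast around the stem.
The other patterns: stems whose second-to-last letter is 'v' or 'w' add the prefix so-; stems whose second-to-last letter is 'h' or 'r' change the last vowel to 'i'.
So hesdenm → vehesdenmast.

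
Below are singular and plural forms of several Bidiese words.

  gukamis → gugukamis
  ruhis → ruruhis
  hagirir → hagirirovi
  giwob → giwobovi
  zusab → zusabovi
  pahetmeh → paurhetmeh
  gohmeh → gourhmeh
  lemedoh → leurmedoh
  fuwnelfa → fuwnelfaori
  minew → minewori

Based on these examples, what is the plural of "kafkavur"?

kafkavurovi

"kafkavur" ends in -r. The one such stem in the data (hagirir → hagirirovi) adds -ovi, so the same rule applies.
The other patterns: stems ending in -s repeat the first consonant+vowel as a prefix; stems ending in -h insert -ur- after the first vowel; stems ending in -a or -w add -ori.
So kafkavur → kafkavurovi.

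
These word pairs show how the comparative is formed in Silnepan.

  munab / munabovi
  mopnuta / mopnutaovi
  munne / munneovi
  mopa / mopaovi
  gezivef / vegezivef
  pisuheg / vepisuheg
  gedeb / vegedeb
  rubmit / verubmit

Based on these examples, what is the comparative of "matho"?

mathoovi

munab and gedeb both end in -b yet inflect differently (munabovi, vegedeb), so the final letter is not what conditions the rule; the first letter is.
"matho" begins with m-. The stems beginning with m- (munab → munabovi, mopnuta → mopnutaovi, munne → munneovi) add -ovi.
So matho → mathoovi.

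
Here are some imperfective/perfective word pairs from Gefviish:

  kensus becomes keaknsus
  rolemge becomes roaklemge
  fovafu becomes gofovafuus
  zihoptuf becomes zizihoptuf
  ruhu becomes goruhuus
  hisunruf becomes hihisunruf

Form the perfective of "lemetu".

"lemetu" ends in -u. The stems ending in -u (fovafu → gofovafuus, ruhu → goruhuus) add go- … -us around the stem.
The other patterns: stems ending in -f repeat the first consonant+vowel as a prefix; stems ending in -e or -s insert -ak- after the first vowel.
So lemetu → golemetuus.

golemetuus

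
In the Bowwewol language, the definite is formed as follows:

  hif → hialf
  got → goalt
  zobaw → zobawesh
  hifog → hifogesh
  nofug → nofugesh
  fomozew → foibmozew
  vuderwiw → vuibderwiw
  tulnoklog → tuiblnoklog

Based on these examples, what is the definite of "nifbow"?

nifbowesh

zobaw and fomozew both end in -w yet inflect differently (zobawesh, foibmozew), so the final letter is not what conditions the rule; the number of vowels is.
"nifbow" has 2 vowels. The stems with 2 vowels (zobaw → zobawesh, hifog → hifogesh, nofug → nofugesh) add -esh.
So nifbow → nifbowesh.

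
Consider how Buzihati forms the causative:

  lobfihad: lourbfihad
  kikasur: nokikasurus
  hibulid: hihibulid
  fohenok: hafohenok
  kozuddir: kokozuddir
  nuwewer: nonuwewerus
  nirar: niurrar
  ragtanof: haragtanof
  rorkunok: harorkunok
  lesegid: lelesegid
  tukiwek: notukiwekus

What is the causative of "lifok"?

kozuddir and nirar both end in -r yet inflect differently (kokozuddir, niurrar), so the final letter is not what conditions the rule; the last vowel is.
"lifok" has last vowel 'o'. The stems whose last vowel is 'o' (fohenok → hafohenok, ragtanof → haragtanof, rorkunok → harorkunok) add the prefix ha-.
The other patterns: stems whose last vowel is 'i' repeat the first consonant+vowel as a prefix; stems whose last vowel is 'a' insert -ur- after the first vowel; stems whose last vowel is 'e' or 'u' add no- … -us around the stem.
So lifok → halifok.

halifok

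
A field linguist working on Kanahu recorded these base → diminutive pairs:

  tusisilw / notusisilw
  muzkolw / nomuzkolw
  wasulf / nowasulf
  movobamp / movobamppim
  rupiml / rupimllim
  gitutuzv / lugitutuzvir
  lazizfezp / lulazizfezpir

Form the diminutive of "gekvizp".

"gekvizp" has second-to-last letter 'z'. The stems whose second-to-last letter is 'z' (gitutuzv → lugitutuzvir, lazizfezp → lulazizfezpir) add lu- … -ir around the stem.
The other patterns: stems whose second-to-last letter is 'l' add the prefix no-; stems whose second-to-last letter is 'm' double the final consonant and add -im.
So gekvizp → lugekvizpir.

lugekvizpir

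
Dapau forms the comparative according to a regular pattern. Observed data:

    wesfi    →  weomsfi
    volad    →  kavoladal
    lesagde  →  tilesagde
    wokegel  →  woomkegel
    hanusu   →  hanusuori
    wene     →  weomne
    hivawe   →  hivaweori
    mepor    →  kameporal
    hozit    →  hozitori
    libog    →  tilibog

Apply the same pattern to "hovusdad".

hovusdadori

hivawe and lesagde both end in -e yet inflect differently (hivaweori, tilesagde), so the final letter is not what conditions the rule; the first letter is.
"hovusdad" begins with h-. The stems beginning with h- (hivawe → hivaweori, hozit → hozitori, hanusu → hanusuori) add -ori.
So hovusdad → hovusdadori.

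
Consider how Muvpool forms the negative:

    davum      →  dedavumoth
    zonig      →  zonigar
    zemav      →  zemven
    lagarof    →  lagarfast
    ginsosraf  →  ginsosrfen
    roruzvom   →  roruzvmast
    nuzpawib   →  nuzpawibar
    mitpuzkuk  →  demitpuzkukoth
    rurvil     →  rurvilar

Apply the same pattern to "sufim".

sufimar

davum and roruzvom both end in -m yet inflect differently (dedavumoth, roruzvmast), so the final letter is not what conditions the rule; the last vowel is.
"sufim" has last vowel 'i'. The stems whose last vowel is 'i' (zonig → zonigar, rurvil → rurvilar, nuzpawib → nuzpawibar) add -ar.
The other patterns: stems whose last vowel is 'u' add de- … -oth around the stem; stems whose last vowel is 'o' delete the last vowel and add -ast; stems whose last vowel is 'a' delete the last vowel and add -en.
So sufim → sufimar.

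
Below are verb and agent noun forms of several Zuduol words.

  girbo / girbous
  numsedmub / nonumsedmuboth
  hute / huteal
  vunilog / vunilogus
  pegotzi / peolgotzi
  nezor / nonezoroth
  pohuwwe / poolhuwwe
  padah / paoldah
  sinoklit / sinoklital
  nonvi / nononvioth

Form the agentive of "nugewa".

nonugewaoth

"nugewa" begins with n-. The stems beginning with n- (nezor → nonezoroth, numsedmub → nonumsedmuboth, nonvi → nononvioth) add no- … -oth around the stem.
So nugewa → nonugewaoth.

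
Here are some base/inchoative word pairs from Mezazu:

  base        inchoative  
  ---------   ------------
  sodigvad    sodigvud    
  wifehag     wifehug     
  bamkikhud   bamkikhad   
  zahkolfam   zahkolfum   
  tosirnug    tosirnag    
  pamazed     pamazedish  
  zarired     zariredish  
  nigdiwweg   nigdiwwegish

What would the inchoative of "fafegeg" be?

fafegegish

wifehag and nigdiwweg both end in -g yet inflect differently (wifehug, nigdiwwegish), so the final letter is not what conditions the rule; the last vowel is.
"fafegeg" has last vowel 'e'. The stems whose last vowel is 'e' (nigdiwweg → nigdiwwegish, zarired → zariredish, pamazed → pamazedish) add -ish.
So fafegeg → fafegegish.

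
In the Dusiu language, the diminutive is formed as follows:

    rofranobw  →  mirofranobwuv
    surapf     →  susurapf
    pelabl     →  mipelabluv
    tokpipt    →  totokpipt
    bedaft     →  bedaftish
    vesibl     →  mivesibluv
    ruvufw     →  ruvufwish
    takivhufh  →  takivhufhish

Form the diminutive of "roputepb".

roroputepb

"roputepb" has second-to-last letter 'p'. The stems whose second-to-last letter is 'p' (tokpipt → totokpipt, surapf → susurapf) repeat the first consonant+vowel as a prefix.
So roputepb → roroputepb.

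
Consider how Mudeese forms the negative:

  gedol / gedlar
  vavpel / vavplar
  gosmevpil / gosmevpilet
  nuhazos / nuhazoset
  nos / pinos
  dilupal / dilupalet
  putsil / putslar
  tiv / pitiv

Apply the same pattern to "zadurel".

zadurelet

"zadurel" has 3 vowels. The stems with 3 vowels (dilupal → dilupalet, nuhazos → nuhazoset, gosmevpil → gosmevpilet) add -et.
So zadurel → zadurelet.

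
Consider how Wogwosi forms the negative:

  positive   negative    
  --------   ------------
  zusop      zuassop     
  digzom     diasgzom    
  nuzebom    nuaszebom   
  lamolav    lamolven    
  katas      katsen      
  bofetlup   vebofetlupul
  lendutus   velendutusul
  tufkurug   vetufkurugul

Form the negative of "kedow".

zusop and bofetlup both end in -p yet inflect differently (zuassop, vebofetlupul), so the final letter is not what conditions the rule; the last vowel is.
"kedow" has last vowel 'o'. The stems whose last vowel is 'o' (zusop → zuassop, digzom → diasgzom, nuzebom → nuaszebom) insert -as- after the first vowel.
The other patterns: stems whose last vowel is 'a' delete the last vowel and add -en; stems whose last vowel is 'u' add ve- … -ul around the stem.
So kedow → keasdow.

keasdow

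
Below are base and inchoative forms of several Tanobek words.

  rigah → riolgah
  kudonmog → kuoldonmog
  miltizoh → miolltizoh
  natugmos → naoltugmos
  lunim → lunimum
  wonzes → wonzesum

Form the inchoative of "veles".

velesum

"veles" has last vowel 'e'. The one such stem in the data (wonzes → wonzesum) adds -um, so the same rule applies.
The other pattern: stems whose last vowel is 'a' or 'o' insert -ol- after the first vowel.
So veles → velesum.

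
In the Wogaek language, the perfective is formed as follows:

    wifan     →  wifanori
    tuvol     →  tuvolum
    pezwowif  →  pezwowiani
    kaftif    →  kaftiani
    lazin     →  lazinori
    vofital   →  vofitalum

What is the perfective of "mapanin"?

lazin and pezwowif both have last vowel 'i' yet inflect differently (lazinori, pezwowiani), so the last vowel is not what conditions the rule; the final letter is.
"mapanin" ends in -n. The stems ending in -n (wifan → wifanori, lazin → lazinori) add -ori.
So mapanin → mapaninori.

mapaninori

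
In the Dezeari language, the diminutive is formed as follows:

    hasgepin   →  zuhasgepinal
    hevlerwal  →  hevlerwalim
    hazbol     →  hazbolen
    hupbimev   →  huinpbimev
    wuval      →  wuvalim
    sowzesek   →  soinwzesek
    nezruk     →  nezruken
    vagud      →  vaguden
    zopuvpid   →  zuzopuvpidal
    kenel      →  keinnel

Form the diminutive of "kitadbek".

kiintadbek

hevlerwal and kenel both end in -l yet inflect differently (hevlerwalim, keinnel), so the final letter is not what conditions the rule; the last vowel is.
"kitadbek" has last vowel 'e'. The stems whose last vowel is 'e' (kenel → keinnel, sowzesek → soinwzesek, hupbimev → huinpbimev) insert -in- after the first vowel.
The other patterns: stems whose last vowel is 'a' add -im; stems whose last vowel is 'i' add zu- … -al around the stem; stems whose last vowel is 'o' or 'u' add -en.
So kitadbek → kiintadbek.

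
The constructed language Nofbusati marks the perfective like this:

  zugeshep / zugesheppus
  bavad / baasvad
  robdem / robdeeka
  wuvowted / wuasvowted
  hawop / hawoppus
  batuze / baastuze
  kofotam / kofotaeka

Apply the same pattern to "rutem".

bavad and kofotam both have last vowel 'a' yet inflect differently (baasvad, kofotaeka), so the last vowel is not what conditions the rule; the final letter is.
"rutem" ends in -m. The stems ending in -m (kofotam → kofotaeka, robdem → robdeeka) drop the final letter and add -eka.
So rutem → ruteeka.

ruteeka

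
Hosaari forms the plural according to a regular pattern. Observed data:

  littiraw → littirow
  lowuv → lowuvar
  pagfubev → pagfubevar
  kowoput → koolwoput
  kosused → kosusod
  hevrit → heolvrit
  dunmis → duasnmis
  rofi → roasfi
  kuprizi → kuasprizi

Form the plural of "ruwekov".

ruwekovar

pagfubev and kosused both have last vowel 'e' yet inflect differently (pagfubevar, kosusod), so the last vowel is not what conditions the rule; the final letter is.
"ruwekov" ends in -v. The stems ending in -v (pagfubev → pagfubevar, lowuv → lowuvar) add -ar.
So ruwekov → ruwekovar.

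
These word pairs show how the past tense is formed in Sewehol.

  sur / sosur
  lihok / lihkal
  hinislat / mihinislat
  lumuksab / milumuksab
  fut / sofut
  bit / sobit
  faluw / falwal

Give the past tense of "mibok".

"mibok" has 2 vowels. The stems with 2 vowels (lihok → lihkal, faluw → falwal) delete the last vowel and add -al.
The other patterns: stems with 1 vowel add the prefix so-; stems with 3 vowels add the prefix mi-.
So mibok → mibkal.

mibkal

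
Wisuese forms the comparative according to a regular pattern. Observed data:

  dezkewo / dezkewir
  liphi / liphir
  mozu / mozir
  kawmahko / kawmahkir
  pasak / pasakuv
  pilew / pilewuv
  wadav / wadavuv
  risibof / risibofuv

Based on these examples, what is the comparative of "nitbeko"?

nitbekir

dezkewo and risibof both have last vowel 'o' yet inflect differently (dezkewir, risibofuv), so the last vowel is not what conditions the rule; whether the stem ends in a vowel or a consonant is.
"nitbeko" ends in a vowel. The stems ending in a vowel (dezkewo → dezkewir, liphi → liphir, mozu → mozir) drop the final letter and add -ir.
So nitbeko → nitbekir.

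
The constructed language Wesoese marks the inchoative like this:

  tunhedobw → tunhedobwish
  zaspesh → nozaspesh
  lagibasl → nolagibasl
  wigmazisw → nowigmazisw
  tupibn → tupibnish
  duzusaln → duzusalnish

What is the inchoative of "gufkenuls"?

gufkenulsish

"gufkenuls" has second-to-last letter 'l'. The one such stem in the data (duzusaln → duzusalnish) adds -ish, so the same rule applies.
So gufkenuls → gufkenulsish.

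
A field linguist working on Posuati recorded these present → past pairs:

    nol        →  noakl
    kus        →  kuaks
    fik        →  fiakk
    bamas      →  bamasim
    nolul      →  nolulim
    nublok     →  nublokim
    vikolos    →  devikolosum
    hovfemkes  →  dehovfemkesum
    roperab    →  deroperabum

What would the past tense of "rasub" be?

kus and bamas both end in -s yet inflect differently (kuaks, bamasim), so the final letter is not what conditions the rule; the number of vowels is.
"rasub" has 2 vowels. The stems with 2 vowels (bamas → bamasim, nolul → nolulim, nublok → nublokim) add -im.
So rasub → rasubim.

rasubim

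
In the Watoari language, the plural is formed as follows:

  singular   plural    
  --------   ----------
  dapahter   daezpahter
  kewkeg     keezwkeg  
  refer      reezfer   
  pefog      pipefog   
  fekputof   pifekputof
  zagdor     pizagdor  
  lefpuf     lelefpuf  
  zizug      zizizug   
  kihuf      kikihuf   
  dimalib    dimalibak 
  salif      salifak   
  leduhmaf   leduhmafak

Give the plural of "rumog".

"rumog" has last vowel 'o'. The stems whose last vowel is 'o' (pefog → pipefog, fekputof → pifekputof, zagdor → pizagdor) add the prefix pi-.
The other patterns: stems whose last vowel is 'e' insert -ez- after the first vowel; stems whose last vowel is 'u' repeat the first consonant+vowel as a prefix; stems whose last vowel is 'a' or 'i' add -ak.
So rumog → pirumog.

pirumog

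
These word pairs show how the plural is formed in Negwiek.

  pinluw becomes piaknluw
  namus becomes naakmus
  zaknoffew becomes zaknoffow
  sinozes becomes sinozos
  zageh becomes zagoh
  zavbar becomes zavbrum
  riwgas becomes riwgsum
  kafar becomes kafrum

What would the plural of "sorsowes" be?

pinluw and zaknoffew both end in -w yet inflect differently (piaknluw, zaknoffow), so the final letter is not what conditions the rule; the last vowel is.
"sorsowes" has last vowel 'e'. The stems whose last vowel is 'e' (zaknoffew → zaknoffow, sinozes → sinozos, zageh → zagoh) change the last vowel to 'o'.
The other patterns: stems whose last vowel is 'u' insert -ak- after the first vowel; stems whose last vowel is 'a' delete the last vowel and add -um.
So sorsowes → sorsowos.

sorsowos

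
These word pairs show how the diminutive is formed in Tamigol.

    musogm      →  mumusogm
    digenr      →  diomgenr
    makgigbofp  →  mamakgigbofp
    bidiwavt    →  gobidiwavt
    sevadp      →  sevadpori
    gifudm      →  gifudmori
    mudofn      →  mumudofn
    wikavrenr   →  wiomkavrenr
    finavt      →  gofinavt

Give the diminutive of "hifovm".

gifudm and musogm both end in -m yet inflect differently (gifudmori, mumusogm), so the final letter is not what conditions the rule; the second-to-last letter is.
"hifovm" has second-to-last letter 'v'. The stems whose second-to-last letter is 'v' (finavt → gofinavt, bidiwavt → gobidiwavt) add the prefix go-.
The other patterns: stems whose second-to-last letter is 'n' insert -om- after the first vowel; stems whose second-to-last letter is 'd' add -ori; stems whose second-to-last letter is 'f' or 'g' repeat the first consonant+vowel as a prefix.
So hifovm → gohifovm.

gohifovm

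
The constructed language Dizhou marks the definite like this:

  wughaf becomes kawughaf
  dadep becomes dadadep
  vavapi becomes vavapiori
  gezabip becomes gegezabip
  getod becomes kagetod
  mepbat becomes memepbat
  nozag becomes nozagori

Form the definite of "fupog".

wughaf and mepbat both have last vowel 'a' yet inflect differently (kawughaf, memepbat), so the last vowel is not what conditions the rule; the final letter is.
"fupog" ends in -g. The one such stem in the data (nozag → nozagori) adds -ori, so the same rule applies.
So fupog → fupogori.

fupogori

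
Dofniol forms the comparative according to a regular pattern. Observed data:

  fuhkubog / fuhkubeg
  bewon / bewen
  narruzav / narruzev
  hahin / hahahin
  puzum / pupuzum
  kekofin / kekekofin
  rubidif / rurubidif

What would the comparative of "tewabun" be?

tetewabun

"tewabun" has last vowel 'u'. The one such stem in the data (puzum → pupuzum) repeats the first consonant+vowel as a prefix (as do hahin, kekofin), so the same rule applies.
So tewabun → tetewabun.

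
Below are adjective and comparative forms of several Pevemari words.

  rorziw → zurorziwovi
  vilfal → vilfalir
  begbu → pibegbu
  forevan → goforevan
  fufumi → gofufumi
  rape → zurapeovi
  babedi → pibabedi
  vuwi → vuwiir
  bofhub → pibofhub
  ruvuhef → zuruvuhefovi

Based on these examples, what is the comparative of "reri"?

"reri" begins with r-. The stems beginning with r- (ruvuhef → zuruvuhefovi, rorziw → zurorziwovi, rape → zurapeovi) add zu- … -ovi around the stem.
The other patterns: stems beginning with v- add -ir; stems beginning with b- add the prefix pi-; stems beginning with f- add the prefix go-.
So reri → zureriovi.

zureriovi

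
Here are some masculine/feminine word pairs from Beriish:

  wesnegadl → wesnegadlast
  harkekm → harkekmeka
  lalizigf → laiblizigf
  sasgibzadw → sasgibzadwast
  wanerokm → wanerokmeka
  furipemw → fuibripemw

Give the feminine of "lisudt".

lisudtast

sasgibzadw and furipemw both end in -w yet inflect differently (sasgibzadwast, fuibripemw), so the final letter is not what conditions the rule; the second-to-last letter is.
"lisudt" has second-to-last letter 'd'. The stems whose second-to-last letter is 'd' (sasgibzadw → sasgibzadwast, wesnegadl → wesnegadlast) add -ast.
So lisudt → lisudtast.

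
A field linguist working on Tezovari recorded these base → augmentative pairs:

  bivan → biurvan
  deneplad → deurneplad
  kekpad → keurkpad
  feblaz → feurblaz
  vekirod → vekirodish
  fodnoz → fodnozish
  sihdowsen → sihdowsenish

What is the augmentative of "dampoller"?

dampollerish

"dampoller" has last vowel 'e'. The one such stem in the data (sihdowsen → sihdowsenish) adds -ish, so the same rule applies.
So dampoller → dampollerish.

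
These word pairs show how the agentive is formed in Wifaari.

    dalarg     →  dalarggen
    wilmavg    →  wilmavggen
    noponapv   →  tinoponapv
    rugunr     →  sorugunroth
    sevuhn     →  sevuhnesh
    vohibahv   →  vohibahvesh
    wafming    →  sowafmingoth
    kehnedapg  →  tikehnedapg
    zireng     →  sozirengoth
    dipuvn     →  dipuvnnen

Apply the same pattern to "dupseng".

kehnedapg and wafming both end in -g yet inflect differently (tikehnedapg, sowafmingoth), so the final letter is not what conditions the rule; the second-to-last letter is.
"dupseng" has second-to-last letter 'n'. The stems whose second-to-last letter is 'n' (wafming → sowafmingoth, rugunr → sorugunroth, zireng → sozirengoth) add so- … -oth around the stem.
The other patterns: stems whose second-to-last letter is 'p' add the prefix ti-; stems whose second-to-last letter is 'h' add -esh; stems whose second-to-last letter is 'r' or 'v' double the final consonant and add -en.
So dupseng → sodupsengoth.

sodupsengoth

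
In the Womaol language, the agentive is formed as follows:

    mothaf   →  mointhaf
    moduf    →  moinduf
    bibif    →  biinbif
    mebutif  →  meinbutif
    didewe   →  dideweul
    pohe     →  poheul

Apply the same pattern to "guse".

"guse" ends in -e. The stems ending in -e (didewe → dideweul, pohe → poheul) add -ul.
The other pattern: stems ending in -f insert -in- after the first vowel.
So guse → guseul.

guseul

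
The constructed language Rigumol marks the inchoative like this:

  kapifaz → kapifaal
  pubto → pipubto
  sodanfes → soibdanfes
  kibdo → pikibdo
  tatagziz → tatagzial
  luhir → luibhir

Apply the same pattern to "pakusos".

tatagziz and luhir both have last vowel 'i' yet inflect differently (tatagzial, luibhir), so the last vowel is not what conditions the rule; the final letter is.
"pakusos" ends in -s. The one such stem in the data (sodanfes → soibdanfes) inserts -ib- after the first vowel (as does luhir), so the same rule applies.
The other patterns: stems ending in -z drop the final letter and add -al; stems ending in -o add the prefix pi-.
So pakusos → paibkusos.

paibkusos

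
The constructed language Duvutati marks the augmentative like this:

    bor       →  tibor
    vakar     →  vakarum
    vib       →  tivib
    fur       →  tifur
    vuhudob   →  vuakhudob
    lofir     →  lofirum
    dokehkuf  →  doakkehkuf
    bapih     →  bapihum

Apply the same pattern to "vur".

fur and lofir both end in -r yet inflect differently (tifur, lofirum), so the final letter is not what conditions the rule; the number of vowels is.
"vur" has 1 vowel. The stems with 1 vowel (fur → tifur, bor → tibor, vib → tivib) add the prefix ti-.
So vur → tivur.

tivur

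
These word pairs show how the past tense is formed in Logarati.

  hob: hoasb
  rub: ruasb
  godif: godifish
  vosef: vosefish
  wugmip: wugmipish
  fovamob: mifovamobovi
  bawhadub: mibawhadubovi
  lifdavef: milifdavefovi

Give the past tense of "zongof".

zongofish

hob and fovamob both end in -b yet inflect differently (hoasb, mifovamobovi), so the final letter is not what conditions the rule; the number of vowels is.
"zongof" has 2 vowels. The stems with 2 vowels (godif → godifish, vosef → vosefish, wugmip → wugmipish) add -ish.
The other patterns: stems with 1 vowel insert -as- after the first vowel; stems with 3 vowels add mi- … -ovi around the stem.
So zongof → zongofish.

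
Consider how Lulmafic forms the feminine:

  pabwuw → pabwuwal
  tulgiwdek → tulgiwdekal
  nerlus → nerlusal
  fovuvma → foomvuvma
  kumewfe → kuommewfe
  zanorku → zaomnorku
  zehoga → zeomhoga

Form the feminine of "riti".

"riti" ends in a vowel. The stems ending in a vowel (fovuvma → foomvuvma, zanorku → zaomnorku, kumewfe → kuommewfe) insert -om- after the first vowel.
So riti → riomti.

riomti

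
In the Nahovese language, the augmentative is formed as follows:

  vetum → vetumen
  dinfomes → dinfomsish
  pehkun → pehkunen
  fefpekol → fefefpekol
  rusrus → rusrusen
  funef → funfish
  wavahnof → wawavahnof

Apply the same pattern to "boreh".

borhish

wavahnof and funef both end in -f yet inflect differently (wawavahnof, funfish), so the final letter is not what conditions the rule; the last vowel is.
"boreh" has last vowel 'e'. The stems whose last vowel is 'e' (funef → funfish, dinfomes → dinfomsish) delete the last vowel and add -ish.
The other patterns: stems whose last vowel is 'u' add -en; stems whose last vowel is 'o' repeat the first consonant+vowel as a prefix.
So boreh → borhish.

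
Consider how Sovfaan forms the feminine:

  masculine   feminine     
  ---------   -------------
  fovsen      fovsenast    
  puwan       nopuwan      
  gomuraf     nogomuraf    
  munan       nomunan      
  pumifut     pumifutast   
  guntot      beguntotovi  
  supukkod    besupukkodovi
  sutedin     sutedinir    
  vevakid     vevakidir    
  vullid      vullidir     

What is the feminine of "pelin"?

"pelin" has last vowel 'i'. The stems whose last vowel is 'i' (vevakid → vevakidir, sutedin → sutedinir, vullid → vullidir) add -ir.
So pelin → pelinir.

pelinir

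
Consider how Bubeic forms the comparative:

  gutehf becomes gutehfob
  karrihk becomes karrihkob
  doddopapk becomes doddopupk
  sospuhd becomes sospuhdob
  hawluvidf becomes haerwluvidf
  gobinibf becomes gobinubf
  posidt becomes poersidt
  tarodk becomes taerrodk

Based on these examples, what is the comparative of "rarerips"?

hawluvidf and gutehf both end in -f yet inflect differently (haerwluvidf, gutehfob), so the final letter is not what conditions the rule; the second-to-last letter is.
"rarerips" has second-to-last letter 'p'. The one such stem in the data (doddopapk → doddopupk) changes the last vowel to 'u' (as does gobinibf), so the same rule applies.
So rarerips → rarerups.

rarerups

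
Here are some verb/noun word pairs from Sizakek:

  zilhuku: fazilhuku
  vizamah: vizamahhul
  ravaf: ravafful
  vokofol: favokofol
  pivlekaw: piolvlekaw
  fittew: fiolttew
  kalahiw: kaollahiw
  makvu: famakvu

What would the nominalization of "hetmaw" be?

"hetmaw" ends in -w. The stems ending in -w (pivlekaw → piolvlekaw, kalahiw → kaollahiw, fittew → fiolttew) insert -ol- after the first vowel.
The other patterns: stems ending in -l or -u add the prefix fa-; stems ending in -f or -h double the final consonant and add -ul.
So hetmaw → heoltmaw.

heoltmaw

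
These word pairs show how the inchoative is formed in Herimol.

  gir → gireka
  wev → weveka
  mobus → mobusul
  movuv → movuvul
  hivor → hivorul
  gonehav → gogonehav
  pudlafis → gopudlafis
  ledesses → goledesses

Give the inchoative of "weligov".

wev and movuv both end in -v yet inflect differently (weveka, movuvul), so the final letter is not what conditions the rule; the number of vowels is.
"weligov" has 3 vowels. The stems with 3 vowels (gonehav → gogonehav, pudlafis → gopudlafis, ledesses → goledesses) add the prefix go-.
The other patterns: stems with 1 vowel add -eka; stems with 2 vowels add -ul.
So weligov → goweligov.

goweligov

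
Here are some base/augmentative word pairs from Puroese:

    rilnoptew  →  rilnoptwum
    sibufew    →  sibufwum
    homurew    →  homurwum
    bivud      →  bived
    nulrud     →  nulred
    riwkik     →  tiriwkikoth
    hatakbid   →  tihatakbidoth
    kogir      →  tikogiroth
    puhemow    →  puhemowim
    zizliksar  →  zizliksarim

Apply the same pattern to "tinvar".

tinvarim

bivud and hatakbid both end in -d yet inflect differently (bived, tihatakbidoth), so the final letter is not what conditions the rule; the last vowel is.
"tinvar" has last vowel 'a'. The one such stem in the data (zizliksar → zizliksarim) adds -im, so the same rule applies.
The other patterns: stems whose last vowel is 'e' delete the last vowel and add -um; stems whose last vowel is 'u' change the last vowel to 'e'; stems whose last vowel is 'i' add ti- … -oth around the stem.
So tinvar → tinvarim.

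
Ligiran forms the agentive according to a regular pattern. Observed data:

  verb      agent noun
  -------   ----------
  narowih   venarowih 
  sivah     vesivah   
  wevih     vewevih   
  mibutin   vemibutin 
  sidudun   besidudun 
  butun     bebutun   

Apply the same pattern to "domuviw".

sidudun and mibutin both end in -n yet inflect differently (besidudun, vemibutin), so the final letter is not what conditions the rule; the last vowel is.
"domuviw" has last vowel 'i'. The stems whose last vowel is 'i' (narowih → venarowih, wevih → vewevih, mibutin → vemibutin) add the prefix ve-.
The other pattern: stems whose last vowel is 'u' add the prefix be-.
So domuviw → vedomuviw.

vedomuviw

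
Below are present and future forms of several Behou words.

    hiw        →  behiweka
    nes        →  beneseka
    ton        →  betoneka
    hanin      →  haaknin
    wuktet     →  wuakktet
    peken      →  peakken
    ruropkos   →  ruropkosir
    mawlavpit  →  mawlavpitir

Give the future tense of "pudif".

puakdif

"pudif" has 2 vowels. The stems with 2 vowels (hanin → haaknin, wuktet → wuakktet, peken → peakken) insert -ak- after the first vowel.
The other patterns: stems with 1 vowel add be- … -eka around the stem; stems with 3 vowels add -ir.
So pudif → puakdif.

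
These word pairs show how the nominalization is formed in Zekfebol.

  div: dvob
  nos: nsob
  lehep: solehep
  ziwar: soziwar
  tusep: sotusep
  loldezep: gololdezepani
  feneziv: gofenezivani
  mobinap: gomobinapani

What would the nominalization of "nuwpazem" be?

gonuwpazemani

lehep and loldezep both end in -p yet inflect differently (solehep, gololdezepani), so the final letter is not what conditions the rule; the number of vowels is.
"nuwpazem" has 3 vowels. The stems with 3 vowels (loldezep → gololdezepani, feneziv → gofenezivani, mobinap → gomobinapani) add go- … -ani around the stem.
The other patterns: stems with 1 vowel delete the last vowel and add -ob; stems with 2 vowels add the prefix so-.
So nuwpazem → gonuwpazemani.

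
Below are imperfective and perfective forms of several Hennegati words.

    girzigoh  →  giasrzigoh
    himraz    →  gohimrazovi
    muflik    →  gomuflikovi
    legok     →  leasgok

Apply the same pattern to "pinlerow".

legok and muflik both end in -k yet inflect differently (leasgok, gomuflikovi), so the final letter is not what conditions the rule; the last vowel is.
"pinlerow" has last vowel 'o'. The stems whose last vowel is 'o' (girzigoh → giasrzigoh, legok → leasgok) insert -as- after the first vowel.
The other pattern: stems whose last vowel is 'a' or 'i' add go- … -ovi around the stem.
So pinlerow → piasnlerow.

piasnlerow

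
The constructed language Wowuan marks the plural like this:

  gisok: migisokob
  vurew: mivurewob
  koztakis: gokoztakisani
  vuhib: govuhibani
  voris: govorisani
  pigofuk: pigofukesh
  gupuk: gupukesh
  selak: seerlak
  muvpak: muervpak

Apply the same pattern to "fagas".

faergas

gisok and pigofuk both end in -k yet inflect differently (migisokob, pigofukesh), so the final letter is not what conditions the rule; the last vowel is.
"fagas" has last vowel 'a'. The stems whose last vowel is 'a' (selak → seerlak, muvpak → muervpak) insert -er- after the first vowel.
The other patterns: stems whose last vowel is 'e' or 'o' add mi- … -ob around the stem; stems whose last vowel is 'i' add go- … -ani around the stem; stems whose last vowel is 'u' add -esh.
So fagas → faergas.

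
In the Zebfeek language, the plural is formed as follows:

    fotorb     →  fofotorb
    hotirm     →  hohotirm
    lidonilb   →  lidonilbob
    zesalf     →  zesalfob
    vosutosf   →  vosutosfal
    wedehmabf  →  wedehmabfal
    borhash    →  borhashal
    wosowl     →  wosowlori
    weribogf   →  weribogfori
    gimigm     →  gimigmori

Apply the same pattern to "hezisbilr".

hezisbilrob

"hezisbilr" has second-to-last letter 'l'. The stems whose second-to-last letter is 'l' (lidonilb → lidonilbob, zesalf → zesalfob) add -ob.
The other patterns: stems whose second-to-last letter is 'r' repeat the first consonant+vowel as a prefix; stems whose second-to-last letter is 'b' or 's' add -al; stems whose second-to-last letter is 'g' or 'w' add -ori.
So hezisbilr → hezisbilrob.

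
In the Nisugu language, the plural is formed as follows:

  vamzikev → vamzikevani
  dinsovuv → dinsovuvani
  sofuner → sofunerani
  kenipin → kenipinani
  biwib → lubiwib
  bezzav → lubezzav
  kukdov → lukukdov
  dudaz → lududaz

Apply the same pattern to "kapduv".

lukapduv

"kapduv" has 2 vowels. The stems with 2 vowels (biwib → lubiwib, bezzav → lubezzav, kukdov → lukukdov) add the prefix lu-.
So kapduv → lukapduv.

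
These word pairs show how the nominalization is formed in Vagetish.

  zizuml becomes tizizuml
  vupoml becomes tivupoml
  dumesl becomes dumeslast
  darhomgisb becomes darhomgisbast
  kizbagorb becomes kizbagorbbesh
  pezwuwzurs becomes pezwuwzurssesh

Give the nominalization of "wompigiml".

zizuml and dumesl both end in -l yet inflect differently (tizizuml, dumeslast), so the final letter is not what conditions the rule; the second-to-last letter is.
"wompigiml" has second-to-last letter 'm'. The stems whose second-to-last letter is 'm' (zizuml → tizizuml, vupoml → tivupoml) add the prefix ti-.
The other patterns: stems whose second-to-last letter is 's' add -ast; stems whose second-to-last letter is 'r' double the final consonant and add -esh.
So wompigiml → tiwompigiml.

tiwompigiml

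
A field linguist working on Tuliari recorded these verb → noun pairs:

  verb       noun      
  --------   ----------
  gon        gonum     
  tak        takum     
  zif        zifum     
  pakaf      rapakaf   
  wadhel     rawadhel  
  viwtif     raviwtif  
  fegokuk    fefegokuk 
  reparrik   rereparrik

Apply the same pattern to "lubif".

ralubif

zif and pakaf both end in -f yet inflect differently (zifum, rapakaf), so the final letter is not what conditions the rule; the number of vowels is.
"lubif" has 2 vowels. The stems with 2 vowels (pakaf → rapakaf, wadhel → rawadhel, viwtif → raviwtif) add the prefix ra-.
The other patterns: stems with 1 vowel add -um; stems with 3 vowels repeat the first consonant+vowel as a prefix.
So lubif → ralubif.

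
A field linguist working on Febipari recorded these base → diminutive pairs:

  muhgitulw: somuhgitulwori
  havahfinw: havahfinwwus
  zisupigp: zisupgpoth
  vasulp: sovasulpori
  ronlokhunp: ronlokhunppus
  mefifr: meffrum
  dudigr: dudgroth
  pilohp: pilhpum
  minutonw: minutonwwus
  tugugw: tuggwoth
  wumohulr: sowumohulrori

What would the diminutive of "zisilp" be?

"zisilp" has second-to-last letter 'l'. The stems whose second-to-last letter is 'l' (wumohulr → sowumohulrori, muhgitulw → somuhgitulwori, vasulp → sovasulpori) add so- … -ori around the stem.
The other patterns: stems whose second-to-last letter is 'g' delete the last vowel and add -oth; stems whose second-to-last letter is 'n' double the final consonant and add -us; stems whose second-to-last letter is 'f' or 'h' delete the last vowel and add -um.
So zisilp → sozisilpori.

sozisilpori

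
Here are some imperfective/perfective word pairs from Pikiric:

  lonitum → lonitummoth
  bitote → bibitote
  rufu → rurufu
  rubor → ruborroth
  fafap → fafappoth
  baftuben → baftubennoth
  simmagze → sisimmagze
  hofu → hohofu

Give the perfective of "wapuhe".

simmagze and baftuben both have last vowel 'e' yet inflect differently (sisimmagze, baftubennoth), so the last vowel is not what conditions the rule; whether the stem ends in a vowel or a consonant is.
"wapuhe" ends in a vowel. The stems ending in a vowel (simmagze → sisimmagze, hofu → hohofu, bitote → bibitote) repeat the first consonant+vowel as a prefix.
So wapuhe → wawapuhe.

wawapuhe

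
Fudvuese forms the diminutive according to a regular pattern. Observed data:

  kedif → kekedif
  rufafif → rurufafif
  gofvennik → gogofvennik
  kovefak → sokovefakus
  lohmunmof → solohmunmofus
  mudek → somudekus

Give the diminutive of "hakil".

"hakil" has last vowel 'i'. The stems whose last vowel is 'i' (kedif → kekedif, rufafif → rurufafif, gofvennik → gogofvennik) repeat the first consonant+vowel as a prefix.
The other pattern: stems whose last vowel is 'a', 'e' or 'o' add so- … -us around the stem.
So hakil → hahakil.

hahakil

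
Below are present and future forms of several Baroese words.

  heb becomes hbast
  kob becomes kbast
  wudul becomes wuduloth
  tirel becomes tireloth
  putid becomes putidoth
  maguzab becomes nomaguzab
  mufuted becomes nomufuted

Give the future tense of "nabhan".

nabhanoth

heb and maguzab both end in -b yet inflect differently (hbast, nomaguzab), so the final letter is not what conditions the rule; the number of vowels is.
"nabhan" has 2 vowels. The stems with 2 vowels (wudul → wuduloth, tirel → tireloth, putid → putidoth) add -oth.
The other patterns: stems with 1 vowel delete the last vowel and add -ast; stems with 3 vowels add the prefix no-.
So nabhan → nabhanoth.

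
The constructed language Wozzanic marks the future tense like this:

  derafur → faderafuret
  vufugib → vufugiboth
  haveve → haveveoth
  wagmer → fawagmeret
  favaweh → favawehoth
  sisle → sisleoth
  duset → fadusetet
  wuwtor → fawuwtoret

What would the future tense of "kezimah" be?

"kezimah" ends in -h. The one such stem in the data (favaweh → favawehoth) adds -oth, so the same rule applies.
The other pattern: stems ending in -r or -t add fa- … -et around the stem.
So kezimah → kezimahoth.

kezimahoth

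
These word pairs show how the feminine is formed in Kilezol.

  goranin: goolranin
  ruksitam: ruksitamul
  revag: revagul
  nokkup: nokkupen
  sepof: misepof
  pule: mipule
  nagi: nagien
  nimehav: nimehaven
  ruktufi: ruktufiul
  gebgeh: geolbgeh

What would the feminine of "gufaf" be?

guolfaf

ruktufi and nagi both end in -i yet inflect differently (ruktufiul, nagien), so the final letter is not what conditions the rule; the first letter is.
"gufaf" begins with g-. The stems beginning with g- (goranin → goolranin, gebgeh → geolbgeh) insert -ol- after the first vowel.
The other patterns: stems beginning with r- add -ul; stems beginning with n- add -en; stems beginning with p- or s- add the prefix mi-.
So gufaf → guolfaf.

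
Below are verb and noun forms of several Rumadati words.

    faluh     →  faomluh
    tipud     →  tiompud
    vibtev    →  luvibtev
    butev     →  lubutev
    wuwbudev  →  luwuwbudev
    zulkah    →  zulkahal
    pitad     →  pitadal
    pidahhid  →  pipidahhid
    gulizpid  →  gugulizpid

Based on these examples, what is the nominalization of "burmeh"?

luburmeh

faluh and zulkah both end in -h yet inflect differently (faomluh, zulkahal), so the final letter is not what conditions the rule; the last vowel is.
"burmeh" has last vowel 'e'. The stems whose last vowel is 'e' (vibtev → luvibtev, butev → lubutev, wuwbudev → luwuwbudev) add the prefix lu-.
The other patterns: stems whose last vowel is 'u' insert -om- after the first vowel; stems whose last vowel is 'a' add -al; stems whose last vowel is 'i' repeat the first consonant+vowel as a prefix.
So burmeh → luburmeh.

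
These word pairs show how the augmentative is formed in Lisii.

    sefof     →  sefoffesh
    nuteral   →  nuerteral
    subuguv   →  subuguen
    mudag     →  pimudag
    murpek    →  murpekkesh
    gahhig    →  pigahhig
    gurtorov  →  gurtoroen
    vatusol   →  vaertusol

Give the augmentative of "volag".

"volag" ends in -g. The stems ending in -g (gahhig → pigahhig, mudag → pimudag) add the prefix pi-.
So volag → pivolag.

pivolag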